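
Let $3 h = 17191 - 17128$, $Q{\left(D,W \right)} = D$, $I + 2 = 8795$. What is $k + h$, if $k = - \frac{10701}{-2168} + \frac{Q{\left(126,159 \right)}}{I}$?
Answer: $\frac{54966085}{2118136} \approx 25.95$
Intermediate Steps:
$I = 8793$ ($I = -2 + 8795 = 8793$)
$k = \frac{10485229}{2118136}$ ($k = - \frac{10701}{-2168} + \frac{126}{8793} = \left(-10701\right) \left(- \frac{1}{2168}\right) + 126 \cdot \frac{1}{8793} = \frac{10701}{2168} + \frac{14}{977} = \frac{10485229}{2118136} \approx 4.9502$)
$h = 21$ ($h = \frac{17191 - 17128}{3} = \frac{1}{3} \cdot 63 = 21$)
$k + h = \frac{10485229}{2118136} + 21 = \frac{54966085}{2118136}$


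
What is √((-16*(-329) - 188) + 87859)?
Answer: √92935 ≈ 304.85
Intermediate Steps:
√((-16*(-329) - 188) + 87859) = √((5264 - 188) + 87859) = √(5076 + 87859) = √92935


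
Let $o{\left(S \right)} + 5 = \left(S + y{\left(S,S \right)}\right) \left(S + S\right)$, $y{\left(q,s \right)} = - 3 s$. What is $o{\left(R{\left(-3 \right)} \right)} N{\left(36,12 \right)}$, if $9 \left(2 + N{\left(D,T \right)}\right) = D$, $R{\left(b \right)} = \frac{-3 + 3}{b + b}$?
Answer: $-10$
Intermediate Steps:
$R{\left(b \right)} = 0$ ($R{\left(b \right)} = \frac{0}{2 b} = 0 \frac{1}{2 b} = 0$)
$N{\left(D,T \right)} = -2 + \frac{D}{9}$
$o{\left(S \right)} = -5 - 4 S^{2}$ ($o{\left(S \right)} = -5 + \left(S - 3 S\right) \left(S + S\right) = -5 + - 2 S 2 S = -5 - 4 S^{2}$)
$o{\left(R{\left(-3 \right)} \right)} N{\left(36,12 \right)} = \left(-5 - 4 \cdot 0^{2}\right) \left(-2 + \frac{1}{9} \cdot 36\right) = \left(-5 - 0\right) \left(-2 + 4\right) = \left(-5 + 0\right) 2 = \left(-5\right) 2 = -10$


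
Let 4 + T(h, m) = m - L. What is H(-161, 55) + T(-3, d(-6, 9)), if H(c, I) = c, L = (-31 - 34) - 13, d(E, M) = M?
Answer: -78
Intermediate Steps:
L = -78 (L = -65 - 13 = -78)
T(h, m) = 74 + m (T(h, m) = -4 + (m - 1*(-78)) = -4 + (m + 78) = -4 + (78 + m) = 74 + m)
H(-161, 55) + T(-3, d(-6, 9)) = -161 + (74 + 9) = -161 + 83 = -78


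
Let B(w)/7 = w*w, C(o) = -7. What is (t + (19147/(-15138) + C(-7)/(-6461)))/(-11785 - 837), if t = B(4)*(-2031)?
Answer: 3178341516071/176359304628 ≈ 18.022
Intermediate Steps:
B(w) = 7*w² (B(w) = 7*(w*w) = 7*w²)
t = -227472 (t = (7*4²)*(-2031) = (7*16)*(-2031) = 112*(-2031) = -227472)
(t + (19147/(-15138) + C(-7)/(-6461)))/(-11785 - 837) = (-227472 + (19147/(-15138) - 7/(-6461)))/(-11785 - 837) = (-227472 + (19147*(-1/15138) - 7*(-1/6461)))/(-12622) = (-227472 + (-19147/15138 + 1/923))*(-1/12622) = (-227472 - 17657543/13972374)*(-1/12622) = -3178341516071/13972374*(-1/12622) = 3178341516071/176359304628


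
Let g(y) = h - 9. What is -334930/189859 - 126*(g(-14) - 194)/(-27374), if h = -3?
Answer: -7048177012/2598600133 ≈ -2.7123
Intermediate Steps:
g(y) = -12 (g(y) = -3 - 9 = -12)
-334930/189859 - 126*(g(-14) - 194)/(-27374) = -334930/189859 - 126*(-12 - 194)/(-27374) = -334930*1/189859 - 126*(-206)*(-1/27374) = -334930/189859 + 25956*(-1/27374) = -334930/189859 - 12978/13687 = -7048177012/2598600133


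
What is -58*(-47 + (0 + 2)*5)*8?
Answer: 17168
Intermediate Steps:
-58*(-47 + (0 + 2)*5)*8 = -58*(-47 + 2*5)*8 = -58*(-47 + 10)*8 = -(-2146)*8 = -58*(-296) = 17168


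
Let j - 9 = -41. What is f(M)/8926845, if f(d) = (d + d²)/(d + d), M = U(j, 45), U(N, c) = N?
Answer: -31/17853690 ≈ -1.7363e-6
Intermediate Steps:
j = -32 (j = 9 - 41 = -32)
M = -32
f(d) = (d + d²)/(2*d) (f(d) = (d + d²)/((2*d)) = (d + d²)*(1/(2*d)) = (d + d²)/(2*d))
f(M)/8926845 = (½ + (½)*(-32))/8926845 = (½ - 16)*(1/8926845) = -31/2*1/8926845 = -31/17853690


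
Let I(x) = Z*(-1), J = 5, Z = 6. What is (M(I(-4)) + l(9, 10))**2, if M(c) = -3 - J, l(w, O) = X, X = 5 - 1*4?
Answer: 49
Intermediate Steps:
X = 1 (X = 5 - 4 = 1)
l(w, O) = 1
I(x) = -6 (I(x) = 6*(-1) = -6)
M(c) = -8 (M(c) = -3 - 1*5 = -3 - 5 = -8)
(M(I(-4)) + l(9, 10))**2 = (-8 + 1)**2 = (-7)**2 = 49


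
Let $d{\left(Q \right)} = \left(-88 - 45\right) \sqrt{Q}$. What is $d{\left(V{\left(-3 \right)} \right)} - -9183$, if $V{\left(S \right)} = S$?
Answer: $9183 - 133 i \sqrt{3} \approx 9183.0 - 230.36 i$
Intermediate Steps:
$d{\left(Q \right)} = - 133 \sqrt{Q}$ ($d{\left(Q \right)} = \left(-88 - 45\right) \sqrt{Q} = - 133 \sqrt{Q}$)
$d{\left(V{\left(-3 \right)} \right)} - -9183 = - 133 \sqrt{-3} - -9183 = - 133 i \sqrt{3} + 9183 = 9183 - 133 i \sqrt{3}$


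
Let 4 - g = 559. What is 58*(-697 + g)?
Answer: -72616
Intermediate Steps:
g = -555 (g = 4 - 1*559 = 4 - 559 = -555)
58*(-697 + g) = 58*(-697 - 555) = 58*(-1252) = -72616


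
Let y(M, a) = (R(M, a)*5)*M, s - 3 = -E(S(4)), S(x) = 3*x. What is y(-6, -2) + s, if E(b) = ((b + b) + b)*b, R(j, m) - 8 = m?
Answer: -609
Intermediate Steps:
R(j, m) = 8 + m
E(b) = 3*b² (E(b) = (2*b + b)*b = (3*b)*b = 3*b²)
s = -429 (s = 3 - 3*(3*4)² = 3 - 3*12² = 3 - 3*144 = 3 - 1*432 = 3 - 432 = -429)
y(M, a) = M*(40 + 5*a) (y(M, a) = ((8 + a)*5)*M = (40 + 5*a)*M = M*(40 + 5*a))
y(-6, -2) + s = 5*(-6)*(8 - 2) - 429 = 5*(-6)*6 - 429 = -180 - 429 = -609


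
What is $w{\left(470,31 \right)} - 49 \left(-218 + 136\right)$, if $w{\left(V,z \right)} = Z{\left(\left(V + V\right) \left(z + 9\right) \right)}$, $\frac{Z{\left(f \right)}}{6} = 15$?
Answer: $4108$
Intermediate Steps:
$Z{\left(f \right)} = 90$ ($Z{\left(f \right)} = 6 \cdot 15 = 90$)
$w{\left(V,z \right)} = 90$
$w{\left(470,31 \right)} - 49 \left(-218 + 136\right) = 90 - 49 \left(-218 + 136\right) = 90 - 49 \left(-82\right) = 90 - -4018 = 90 + 4018 = 4108$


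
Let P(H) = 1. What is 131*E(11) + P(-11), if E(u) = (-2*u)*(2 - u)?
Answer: 25939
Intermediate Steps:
E(u) = -2*u*(2 - u)
131*E(11) + P(-11) = 131*(2*11*(-2 + 11)) + 1 = 131*(2*11*9) + 1 = 131*198 + 1 = 25938 + 1 = 25939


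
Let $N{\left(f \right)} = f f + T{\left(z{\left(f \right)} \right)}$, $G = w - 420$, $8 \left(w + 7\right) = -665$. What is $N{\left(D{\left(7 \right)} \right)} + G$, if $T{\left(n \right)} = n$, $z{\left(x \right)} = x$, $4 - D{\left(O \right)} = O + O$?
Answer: $- \frac{3361}{8} \approx -420.13$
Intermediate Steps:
$D{\left(O \right)} = 4 - 2 O$ ($D{\left(O \right)} = 4 - \left(O + O\right) = 4 - 2 O$)
$w = - \frac{721}{8}$ ($w = -7 + \frac{1}{8} \left(-665\right) = -7 - \frac{665}{8} = - \frac{721}{8} \approx -90.125$)
$G = - \frac{4081}{8}$ ($G = - \frac{721}{8} - 420 = - \frac{4081}{8} \approx -510.13$)
$N{\left(f \right)} = f + f^{2}$ ($N{\left(f \right)} = f f + f = f^{2} + f = f + f^{2}$)
$N{\left(D{\left(7 \right)} \right)} + G = \left(4 - 14\right) \left(1 + \left(4 - 14\right)\right) - \frac{4081}{8} = - 10 \left(1 - 10\right) - \frac{4081}{8} = \left(-10\right) \left(-9\right) - \frac{4081}{8} = 90 - \frac{4081}{8} = - \frac{3361}{8}$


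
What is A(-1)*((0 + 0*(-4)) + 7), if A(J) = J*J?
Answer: 7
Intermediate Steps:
A(J) = J²
A(-1)*((0 + 0*(-4)) + 7) = (-1)²*((0 + 0*(-4)) + 7) = 1*((0 + 0) + 7) = 1*(0 + 7) = 1*7 = 7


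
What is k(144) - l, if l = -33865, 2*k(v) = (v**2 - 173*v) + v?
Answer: 31849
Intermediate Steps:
k(v) = v**2/2 - 86*v (k(v) = ((v**2 - 173*v) + v)/2 = (v**2 - 172*v)/2 = v**2/2 - 86*v)
k(144) - l = (1/2)*144*(-172 + 144) - 1*(-33865) = (1/2)*144*(-28) + 33865 = -2016 + 33865 = 31849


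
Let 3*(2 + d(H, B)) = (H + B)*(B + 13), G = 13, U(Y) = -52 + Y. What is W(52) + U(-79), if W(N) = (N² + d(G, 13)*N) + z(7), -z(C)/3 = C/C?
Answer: 42550/3 ≈ 14183.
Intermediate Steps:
d(H, B) = -2 + (13 + B)*(B + H)/3 (d(H, B) = -2 + ((H + B)*(B + 13))/3 = -2 + ((B + H)*(13 + B))/3 = -2 + ((13 + B)*(B + H))/3 = -2 + (13 + B)*(B + H)/3)
z(C) = -3 (z(C) = -3*C/C = -3*1 = -3)
W(N) = -3 + N² + 670*N/3 (W(N) = (N² + (-2 + (⅓)*13² + (13/3)*13 + (13/3)*13 + (⅓)*13*13)*N) - 3 = (N² + (-2 + (⅓)*169 + 169/3 + 169/3 + 169/3)*N) - 3 = (N² + (-2 + 169/3 + 169/3 + 169/3 + 169/3)*N) - 3 = (N² + 670*N/3) - 3 = -3 + N² + 670*N/3)
W(52) + U(-79) = (-3 + 52² + (670/3)*52) + (-52 - 79) = (-3 + 2704 + 34840/3) - 131 = 42943/3 - 131 = 42550/3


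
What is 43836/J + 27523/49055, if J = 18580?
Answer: 133087616/45572095 ≈ 2.9204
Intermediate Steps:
43836/J + 27523/49055 = 43836/18580 + 27523/49055 = 43836*(1/18580) + 27523*(1/49055) = 10959/4645 + 27523/49055 = 133087616/45572095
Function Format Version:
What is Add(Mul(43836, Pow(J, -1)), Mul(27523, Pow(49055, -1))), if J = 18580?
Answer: Rational(133087616, 45572095) ≈ 2.9204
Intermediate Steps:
Add(Mul(43836, Pow(J, -1)), Mul(27523, Pow(49055, -1))) = Add(Mul(43836, Pow(18580, -1)), Mul(27523, Pow(49055, -1))) = Add(Mul(43836, Rational(1, 18580)), Mul(27523, Rational(1, 49055))) = Add(Rational(10959, 4645), Rational(27523, 49055)) = Rational(133087616, 45572095)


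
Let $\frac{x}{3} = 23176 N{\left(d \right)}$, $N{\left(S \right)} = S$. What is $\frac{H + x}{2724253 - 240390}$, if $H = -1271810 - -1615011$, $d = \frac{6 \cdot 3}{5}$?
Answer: $\frac{2967509}{12419315} \approx 0.23894$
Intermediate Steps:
$d = \frac{18}{5}$ ($d = 18 \cdot \frac{1}{5} = \frac{18}{5} \approx 3.6$)
$H = 343201$ ($H = -1271810 + 1615011 = 343201$)
$x = \frac{1251504}{5}$ ($x = 3 \cdot 23176 \cdot \frac{18}{5} = 3 \cdot \frac{417168}{5} = \frac{1251504}{5} \approx 2.503 \cdot 10^{5}$)
$\frac{H + x}{2724253 - 240390} = \frac{343201 + \frac{1251504}{5}}{2724253 - 240390} = \frac{2967509}{5 \cdot 2483863} = \frac{2967509}{5} \cdot \frac{1}{2483863} = \frac{2967509}{12419315}$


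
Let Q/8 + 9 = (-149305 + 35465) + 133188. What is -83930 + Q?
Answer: 70782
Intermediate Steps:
Q = 154712 (Q = -72 + 8*((-149305 + 35465) + 133188) = -72 + 8*(-113840 + 133188) = -72 + 8*19348 = -72 + 154784 = 154712)
-83930 + Q = -83930 + 154712 = 70782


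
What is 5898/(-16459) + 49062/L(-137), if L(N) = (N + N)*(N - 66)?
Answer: 239726451/457741249 ≈ 0.52372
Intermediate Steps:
L(N) = 2*N*(-66 + N) (L(N) = (2*N)*(-66 + N) = 2*N*(-66 + N))
5898/(-16459) + 49062/L(-137) = 5898/(-16459) + 49062/((2*(-137)*(-66 - 137))) = 5898*(-1/16459) + 49062/((2*(-137)*(-203))) = -5898/16459 + 49062/55622 = -5898/16459 + 49062*(1/55622) = -5898/16459 + 24531/27811 = 239726451/457741249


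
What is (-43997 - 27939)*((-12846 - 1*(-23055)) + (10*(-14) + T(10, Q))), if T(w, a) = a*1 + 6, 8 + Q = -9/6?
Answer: -724071808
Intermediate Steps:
Q = -19/2 (Q = -8 - 9/6 = -8 - 9*⅙ = -8 - 3/2 = -19/2 ≈ -9.5000)
T(w, a) = 6 + a (T(w, a) = a + 6 = 6 + a)
(-43997 - 27939)*((-12846 - 1*(-23055)) + (10*(-14) + T(10, Q))) = (-43997 - 27939)*((-12846 - 1*(-23055)) + (10*(-14) + (6 - 19/2))) = -71936*((-12846 + 23055) + (-140 - 7/2)) = -71936*(10209 - 287/2) = -71936*20131/2 = -724071808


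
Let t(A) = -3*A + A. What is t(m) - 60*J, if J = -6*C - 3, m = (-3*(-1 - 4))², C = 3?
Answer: 810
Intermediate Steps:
m = 225 (m = (-3*(-5))² = 15² = 225)
t(A) = -2*A
J = -21 (J = -6*3 - 3 = -18 - 3 = -21)
t(m) - 60*J = -2*225 - 60*(-21) = -450 + 1260 = 810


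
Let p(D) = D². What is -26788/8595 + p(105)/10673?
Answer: -191148449/91734435 ≈ -2.0837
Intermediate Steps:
-26788/8595 + p(105)/10673 = -26788/8595 + 105²/10673 = -26788*1/8595 + 11025*(1/10673) = -26788/8595 + 11025/10673 = -191148449/91734435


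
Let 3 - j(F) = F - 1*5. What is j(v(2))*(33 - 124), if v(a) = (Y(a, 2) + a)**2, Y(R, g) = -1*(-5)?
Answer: 3731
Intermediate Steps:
Y(R, g) = 5
v(a) = (5 + a)**2
j(F) = 8 - F (j(F) = 3 - (F - 1*5) = 3 - (F - 5) = 3 - (-5 + F) = 3 + (5 - F) = 8 - F)
j(v(2))*(33 - 124) = (8 - (5 + 2)**2)*(33 - 124) = (8 - 1*7**2)*(-91) = (8 - 1*49)*(-91) = (8 - 49)*(-91) = -41*(-91) = 3731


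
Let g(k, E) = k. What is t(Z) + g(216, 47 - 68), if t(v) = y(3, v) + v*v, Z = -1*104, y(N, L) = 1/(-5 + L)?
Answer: 1202487/109 ≈ 11032.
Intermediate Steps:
Z = -104
t(v) = v² + 1/(-5 + v) (t(v) = 1/(-5 + v) + v*v = 1/(-5 + v) + v² = v² + 1/(-5 + v))
t(Z) + g(216, 47 - 68) = (1 + (-104)²*(-5 - 104))/(-5 - 104) + 216 = (1 + 10816*(-109))/(-109) + 216 = -(1 - 1178944)/109 + 216 = -1/109*(-1178943) + 216 = 1178943/109 + 216 = 1202487/109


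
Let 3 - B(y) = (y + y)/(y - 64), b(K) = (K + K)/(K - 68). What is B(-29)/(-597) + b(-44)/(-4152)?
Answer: -4485673/1075774896 ≈ -0.0041697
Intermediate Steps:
b(K) = 2*K/(-68 + K) (b(K) = (2*K)/(-68 + K) = 2*K/(-68 + K))
B(y) = 3 - 2*y/(-64 + y) (B(y) = 3 - (y + y)/(y - 64) = 3 - 2*y/(-64 + y))
B(-29)/(-597) + b(-44)/(-4152) = ((-192 - 29)/(-64 - 29))/(-597) + (2*(-44)/(-68 - 44))/(-4152) = (-221/(-93))*(-1/597) + (2*(-44)/(-112))*(-1/4152) = -1/93*(-221)*(-1/597) + (2*(-44)*(-1/112))*(-1/4152) = (221/93)*(-1/597) + (11/14)*(-1/4152) = -221/55521 - 11/58128 = -4485673/1075774896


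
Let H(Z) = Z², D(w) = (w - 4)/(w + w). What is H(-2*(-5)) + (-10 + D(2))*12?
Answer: -26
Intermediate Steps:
D(w) = (-4 + w)/(2*w) (D(w) = (-4 + w)/((2*w)) = (-4 + w)*(1/(2*w)) = (-4 + w)/(2*w))
H(-2*(-5)) + (-10 + D(2))*12 = (-2*(-5))² + (-10 + (½)*(-4 + 2)/2)*12 = 10² + (-10 + (½)*(½)*(-2))*12 = 100 + (-10 - ½)*12 = 100 - 21/2*12 = 100 - 126 = -26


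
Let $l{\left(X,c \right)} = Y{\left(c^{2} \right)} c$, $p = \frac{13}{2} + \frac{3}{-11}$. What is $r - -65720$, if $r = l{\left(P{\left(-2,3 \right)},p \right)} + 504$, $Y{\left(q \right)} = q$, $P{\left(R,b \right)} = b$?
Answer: $\frac{707724505}{10648} \approx 66466.0$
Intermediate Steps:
$p = \frac{137}{22}$ ($p = 13 \cdot \frac{1}{2} + 3 \left(- \frac{1}{11}\right) = \frac{13}{2} - \frac{3}{11} = \frac{137}{22} \approx 6.2273$)
$l{\left(X,c \right)} = c^{3}$ ($l{\left(X,c \right)} = c^{2} c = c^{3}$)
$r = \frac{7937945}{10648}$ ($r = \left(\frac{137}{22}\right)^{3} + 504 = \frac{2571353}{10648} + 504 = \frac{7937945}{10648} \approx 745.49$)
$r - -65720 = \frac{7937945}{10648} - -65720 = \frac{7937945}{10648} + 65720 = \frac{707724505}{10648}$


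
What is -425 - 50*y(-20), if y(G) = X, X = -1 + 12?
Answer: -975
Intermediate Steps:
X = 11
y(G) = 11
-425 - 50*y(-20) = -425 - 50*11 = -425 - 550 = -975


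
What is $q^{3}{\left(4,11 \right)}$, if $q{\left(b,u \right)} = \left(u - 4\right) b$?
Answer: $21952$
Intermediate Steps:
$q{\left(b,u \right)} = b \left(-4 + u\right)$ ($q{\left(b,u \right)} = \left(-4 + u\right) b = b \left(-4 + u\right)$)
$q^{3}{\left(4,11 \right)} = \left(4 \left(-4 + 11\right)\right)^{3} = \left(4 \cdot 7\right)^{3} = 28^{3} = 21952$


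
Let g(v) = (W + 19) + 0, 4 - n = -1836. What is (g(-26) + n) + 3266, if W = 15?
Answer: 5140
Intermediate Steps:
n = 1840 (n = 4 - 1*(-1836) = 4 + 1836 = 1840)
g(v) = 34 (g(v) = (15 + 19) + 0 = 34 + 0 = 34)
(g(-26) + n) + 3266 = (34 + 1840) + 3266 = 1874 + 3266 = 5140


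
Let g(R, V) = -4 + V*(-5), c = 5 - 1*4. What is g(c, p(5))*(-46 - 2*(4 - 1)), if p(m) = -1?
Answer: -52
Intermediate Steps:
c = 1 (c = 5 - 4 = 1)
g(R, V) = -4 - 5*V
g(c, p(5))*(-46 - 2*(4 - 1)) = (-4 - 5*(-1))*(-46 - 2*(4 - 1)) = (-4 + 5)*(-46 - 2*3) = 1*(-46 - 6) = 1*(-52) = -52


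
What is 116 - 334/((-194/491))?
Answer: 93249/97 ≈ 961.33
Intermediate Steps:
116 - 334/((-194/491)) = 116 - 334/((-194*1/491)) = 116 - 334/(-194/491) = 116 - 334*(-491/194) = 116 + 81997/97 = 93249/97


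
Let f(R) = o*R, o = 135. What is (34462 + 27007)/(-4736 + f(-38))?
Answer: -61469/9866 ≈ -6.2304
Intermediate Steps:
f(R) = 135*R
(34462 + 27007)/(-4736 + f(-38)) = (34462 + 27007)/(-4736 + 135*(-38)) = 61469/(-4736 - 5130) = 61469/(-9866) = 61469*(-1/9866) = -61469/9866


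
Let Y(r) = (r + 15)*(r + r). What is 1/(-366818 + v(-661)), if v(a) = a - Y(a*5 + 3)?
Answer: -1/22074827 ≈ -4.5300e-8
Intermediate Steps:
Y(r) = 2*r*(15 + r) (Y(r) = (15 + r)*(2*r) = 2*r*(15 + r))
v(a) = a - 2*(3 + 5*a)*(18 + 5*a) (v(a) = a - 2*(a*5 + 3)*(15 + (a*5 + 3)) = a - 2*(5*a + 3)*(15 + (5*a + 3)) = a - 2*(3 + 5*a)*(15 + (3 + 5*a)) = a - 2*(3 + 5*a)*(18 + 5*a))
1/(-366818 + v(-661)) = 1/(-366818 + (-108 - 209*(-661) - 50*(-661)**2)) = 1/(-366818 + (-108 + 138149 - 50*436921)) = 1/(-366818 + (-108 + 138149 - 21846050)) = 1/(-366818 - 21708009) = 1/(-22074827) = -1/22074827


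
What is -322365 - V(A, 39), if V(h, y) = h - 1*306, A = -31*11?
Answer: -321718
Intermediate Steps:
A = -341
V(h, y) = -306 + h (V(h, y) = h - 306 = -306 + h)
-322365 - V(A, 39) = -322365 - (-306 - 341) = -322365 - 1*(-647) = -322365 + 647 = -321718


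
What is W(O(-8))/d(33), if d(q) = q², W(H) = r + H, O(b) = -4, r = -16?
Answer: -20/1089 ≈ -0.018365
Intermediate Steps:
W(H) = -16 + H
W(O(-8))/d(33) = (-16 - 4)/(33²) = -20/1089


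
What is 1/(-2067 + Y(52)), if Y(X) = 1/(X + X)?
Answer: -104/214967 ≈ -0.00048380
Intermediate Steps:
Y(X) = 1/(2*X)
1/(-2067 + Y(52)) = 1/(-2067 + (½)/52) = 1/(-2067 + (½)*(1/52)) = 1/(-2067 + 1/104) = 1/(-214967/104) = -104/214967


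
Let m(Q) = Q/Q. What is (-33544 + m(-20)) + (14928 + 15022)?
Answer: -3593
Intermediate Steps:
m(Q) = 1
(-33544 + m(-20)) + (14928 + 15022) = (-33544 + 1) + (14928 + 15022) = -33543 + 29950 = -3593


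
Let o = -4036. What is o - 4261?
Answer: -8297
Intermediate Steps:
o - 4261 = -4036 - 4261 = -8297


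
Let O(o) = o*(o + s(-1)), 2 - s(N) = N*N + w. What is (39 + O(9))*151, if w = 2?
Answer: 16761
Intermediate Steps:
s(N) = -N**2 (s(N) = 2 - (N*N + 2) = 2 - (N**2 + 2) = 2 - (2 + N**2) = 2 + (-2 - N**2) = -N**2)
O(o) = o*(-1 + o) (O(o) = o*(o - 1*(-1)**2) = o*(o - 1*1) = o*(o - 1) = o*(-1 + o))
(39 + O(9))*151 = (39 + 9*(-1 + 9))*151 = (39 + 9*8)*151 = (39 + 72)*151 = 111*151 = 16761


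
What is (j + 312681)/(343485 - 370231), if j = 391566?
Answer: -704247/26746 ≈ -26.331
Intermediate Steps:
(j + 312681)/(343485 - 370231) = (391566 + 312681)/(343485 - 370231) = 704247/(-26746) = 704247*(-1/26746) = -704247/26746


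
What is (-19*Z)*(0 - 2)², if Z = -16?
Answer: 1216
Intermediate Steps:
(-19*Z)*(0 - 2)² = (-19*(-16))*(0 - 2)² = 304*(-2)² = 304*4 = 1216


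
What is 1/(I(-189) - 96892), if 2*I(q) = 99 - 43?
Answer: -1/96864 ≈ -1.0324e-5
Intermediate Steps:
I(q) = 28 (I(q) = (99 - 43)/2 = (½)*56 = 28)
1/(I(-189) - 96892) = 1/(28 - 96892) = 1/(-96864) = -1/96864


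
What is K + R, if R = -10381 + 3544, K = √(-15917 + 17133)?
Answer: -6837 + 8*√19 ≈ -6802.1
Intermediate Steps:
K = 8*√19 (K = √1216 = 8*√19 ≈ 34.871)
R = -6837
K + R = 8*√19 - 6837 = -6837 + 8*√19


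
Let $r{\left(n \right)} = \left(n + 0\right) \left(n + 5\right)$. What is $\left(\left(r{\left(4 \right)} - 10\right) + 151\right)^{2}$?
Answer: $31329$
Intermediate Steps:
$r{\left(n \right)} = n \left(5 + n\right)$
$\left(\left(r{\left(4 \right)} - 10\right) + 151\right)^{2} = \left(\left(4 \left(5 + 4\right) - 10\right) + 151\right)^{2} = \left(\left(4 \cdot 9 - 10\right) + 151\right)^{2} = \left(\left(36 - 10\right) + 151\right)^{2} = \left(26 + 151\right)^{2} = 177^{2} = 31329$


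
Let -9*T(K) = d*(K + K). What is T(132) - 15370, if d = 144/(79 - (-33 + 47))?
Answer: -1003274/65 ≈ -15435.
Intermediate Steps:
d = 144/65 (d = 144/(79 - 1*14) = 144/(79 - 14) = 144/65 ≈ 2.2154)
T(K) = -32*K/65 (T(K) = -16*(K + K)/65 = -16*2*K/65 = -32*K/65)
T(132) - 15370 = -32/65*132 - 15370 = -4224/65 - 15370 = -1003274/65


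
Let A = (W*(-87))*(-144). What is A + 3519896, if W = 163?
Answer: 5561960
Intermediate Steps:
A = 2042064 (A = (163*(-87))*(-144) = -14181*(-144) = 2042064)
A + 3519896 = 2042064 + 3519896 = 5561960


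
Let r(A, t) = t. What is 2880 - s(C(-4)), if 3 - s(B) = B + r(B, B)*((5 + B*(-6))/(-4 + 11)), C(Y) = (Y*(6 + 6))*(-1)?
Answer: 6891/7 ≈ 984.43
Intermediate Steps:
C(Y) = -12*Y (C(Y) = (Y*12)*(-1) = (12*Y)*(-1) = -12*Y)
s(B) = 3 - B - B*(5/7 - 6*B/7) (s(B) = 3 - (B + B*((5 + B*(-6))/(-4 + 11))) = 3 - (B + B*((5 - 6*B)/7)) = 3 - (B + B*((5 - 6*B)*(1/7))) = 3 - (B + B*(5/7 - 6*B/7)) = 3 + (-B - B*(5/7 - 6*B/7)) = 3 - B - B*(5/7 - 6*B/7))
2880 - s(C(-4)) = 2880 - (3 - (-144)*(-4)/7 + 6*(-12*(-4))**2/7) = 2880 - (3 - 12/7*48 + (6/7)*48**2) = 2880 - (3 - 576/7 + (6/7)*2304) = 2880 - (3 - 576/7 + 13824/7) = 2880 - 1*13269/7 = 2880 - 13269/7 = 6891/7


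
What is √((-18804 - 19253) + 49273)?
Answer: 4*√701 ≈ 105.91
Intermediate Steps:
√((-18804 - 19253) + 49273) = √(-38057 + 49273) = √11216 = 4*√701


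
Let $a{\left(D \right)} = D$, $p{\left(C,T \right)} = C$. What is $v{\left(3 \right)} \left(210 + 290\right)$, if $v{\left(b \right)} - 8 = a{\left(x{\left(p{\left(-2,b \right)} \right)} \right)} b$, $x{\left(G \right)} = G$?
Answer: $1000$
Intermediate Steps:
$v{\left(b \right)} = 8 - 2 b$
$v{\left(3 \right)} \left(210 + 290\right) = \left(8 - 6\right) \left(210 + 290\right) = \left(8 - 6\right) 500 = 2 \cdot 500 = 1000$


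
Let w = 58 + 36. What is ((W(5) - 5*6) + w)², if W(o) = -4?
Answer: 3600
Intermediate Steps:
w = 94
((W(5) - 5*6) + w)² = ((-4 - 5*6) + 94)² = ((-4 - 30) + 94)² = (-34 + 94)² = 60² = 3600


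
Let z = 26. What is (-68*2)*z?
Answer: -3536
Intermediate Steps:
(-68*2)*z = -68*2*26 = -17*8*26 = -136*26 = -3536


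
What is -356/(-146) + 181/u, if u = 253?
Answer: 58247/18469 ≈ 3.1538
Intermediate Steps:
-356/(-146) + 181/u = -356/(-146) + 181/253 = -356*(-1/146) + 181*(1/253) = 178/73 + 181/253 = 58247/18469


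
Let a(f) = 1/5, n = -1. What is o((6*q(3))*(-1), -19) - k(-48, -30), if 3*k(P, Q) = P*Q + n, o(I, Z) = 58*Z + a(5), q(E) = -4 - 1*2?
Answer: -23722/15 ≈ -1581.5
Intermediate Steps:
a(f) = ⅕
q(E) = -6 (q(E) = -4 - 2 = -6)
o(I, Z) = ⅕ + 58*Z (o(I, Z) = 58*Z + ⅕ = ⅕ + 58*Z)
k(P, Q) = -⅓ + P*Q/3 (k(P, Q) = (P*Q - 1)/3 = (-1 + P*Q)/3 = -⅓ + P*Q/3)
o((6*q(3))*(-1), -19) - k(-48, -30) = (⅕ + 58*(-19)) - (-⅓ + (⅓)*(-48)*(-30)) = (⅕ - 1102) - (-⅓ + 480) = -5509/5 - 1*1439/3 = -5509/5 - 1439/3 = -23722/15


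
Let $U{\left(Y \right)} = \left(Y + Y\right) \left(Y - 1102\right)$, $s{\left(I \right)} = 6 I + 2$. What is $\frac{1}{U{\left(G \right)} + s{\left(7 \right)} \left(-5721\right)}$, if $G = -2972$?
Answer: $\frac{1}{23964132} \approx 4.1729 \cdot 10^{-8}$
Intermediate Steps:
$s{\left(I \right)} = 2 + 6 I$
$U{\left(Y \right)} = 2 Y \left(-1102 + Y\right)$
$\frac{1}{U{\left(G \right)} + s{\left(7 \right)} \left(-5721\right)} = \frac{1}{2 \left(-2972\right) \left(-1102 - 2972\right) + \left(2 + 6 \cdot 7\right) \left(-5721\right)} = \frac{1}{2 \left(-2972\right) \left(-4074\right) + \left(2 + 42\right) \left(-5721\right)} = \frac{1}{24215856 + 44 \left(-5721\right)} = \frac{1}{24215856 - 251724} = \frac{1}{23964132}$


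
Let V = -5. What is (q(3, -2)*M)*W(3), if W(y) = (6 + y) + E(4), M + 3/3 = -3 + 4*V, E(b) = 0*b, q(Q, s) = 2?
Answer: -432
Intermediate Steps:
E(b) = 0
M = -24 (M = -1 + (-3 + 4*(-5)) = -1 + (-3 - 20) = -1 - 23 = -24)
W(y) = 6 + y (W(y) = (6 + y) + 0 = 6 + y)
(q(3, -2)*M)*W(3) = (2*(-24))*(6 + 3) = -48*9 = -432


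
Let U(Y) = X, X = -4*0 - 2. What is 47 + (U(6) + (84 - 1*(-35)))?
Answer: 164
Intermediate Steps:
X = -2 (X = 0 - 2 = -2)
U(Y) = -2
47 + (U(6) + (84 - 1*(-35))) = 47 + (-2 + (84 - 1*(-35))) = 47 + (-2 + (84 + 35)) = 47 + (-2 + 119) = 47 + 117 = 164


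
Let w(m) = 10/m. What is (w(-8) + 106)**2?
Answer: 175561/16 ≈ 10973.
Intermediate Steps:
(w(-8) + 106)**2 = (10/(-8) + 106)**2 = (10*(-1/8) + 106)**2 = (-5/4 + 106)**2 = (419/4)**2 = 175561/16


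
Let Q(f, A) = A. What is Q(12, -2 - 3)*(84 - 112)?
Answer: 140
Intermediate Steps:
Q(12, -2 - 3)*(84 - 112) = (-2 - 3)*(84 - 112) = -5*(-28) = 140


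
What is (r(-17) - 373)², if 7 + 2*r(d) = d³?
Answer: 8025889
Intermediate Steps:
r(d) = -7/2 + d³/2
(r(-17) - 373)² = ((-7/2 + (½)*(-17)³) - 373)² = ((-7/2 + (½)*(-4913)) - 373)² = ((-7/2 - 4913/2) - 373)² = (-2460 - 373)² = (-2833)² = 8025889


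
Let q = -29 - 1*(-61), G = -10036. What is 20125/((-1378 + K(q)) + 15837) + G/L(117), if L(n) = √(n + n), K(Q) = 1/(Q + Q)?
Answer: 1288000/925377 - 386*√26/3 ≈ -654.68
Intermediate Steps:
q = 32 (q = -29 + 61 = 32)
K(Q) = 1/(2*Q)
L(n) = √2*√n (L(n) = √(2*n) = √2*√n)
20125/((-1378 + K(q)) + 15837) + G/L(117) = 20125/((-1378 + (½)/32) + 15837) - 10036*√26/78 = 20125/((-1378 + (½)*(1/32)) + 15837) - 10036*√26/78 = 20125/((-1378 + 1/64) + 15837) - 10036*√26/78 = 20125/(-88191/64 + 15837) - 386*√26/3 = 20125/(925377/64) - 386*√26/3 = 20125*(64/925377) - 386*√26/3 = 1288000/925377 - 386*√26/3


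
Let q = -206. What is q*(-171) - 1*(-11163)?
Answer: 46389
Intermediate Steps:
q*(-171) - 1*(-11163) = -206*(-171) - 1*(-11163) = 35226 + 11163 = 46389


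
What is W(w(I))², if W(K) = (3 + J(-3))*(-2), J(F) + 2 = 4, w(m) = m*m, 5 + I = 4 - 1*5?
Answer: 100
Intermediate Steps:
I = -6 (I = -5 + (4 - 1*5) = -5 + (4 - 5) = -5 - 1 = -6)
w(m) = m²
J(F) = 2 (J(F) = -2 + 4 = 2)
W(K) = -10 (W(K) = (3 + 2)*(-2) = 5*(-2) = -10)
W(w(I))² = (-10)² = 100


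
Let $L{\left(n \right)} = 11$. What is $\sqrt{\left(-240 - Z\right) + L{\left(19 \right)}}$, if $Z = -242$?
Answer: $\sqrt{13} \approx 3.6056$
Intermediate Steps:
$\sqrt{\left(-240 - Z\right) + L{\left(19 \right)}} = \sqrt{\left(-240 - -242\right) + 11} = \sqrt{\left(-240 + 242\right) + 11} = \sqrt{2 + 11} = \sqrt{13}$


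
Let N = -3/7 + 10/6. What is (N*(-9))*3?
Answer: -234/7 ≈ -33.429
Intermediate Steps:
N = 26/21 (N = -3*⅐ + 10*(⅙) = -3/7 + 5/3 = 26/21 ≈ 1.2381)
(N*(-9))*3 = ((26/21)*(-9))*3 = -78/7*3 = -234/7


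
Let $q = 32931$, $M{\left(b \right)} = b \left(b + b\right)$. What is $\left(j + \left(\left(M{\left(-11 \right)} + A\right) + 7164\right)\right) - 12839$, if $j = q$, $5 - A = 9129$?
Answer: $18374$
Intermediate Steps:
$M{\left(b \right)} = 2 b^{2}$ ($M{\left(b \right)} = b 2 b = 2 b^{2}$)
$A = -9124$ ($A = 5 - 9129 = -9124$)
$j = 32931$
$\left(j + \left(\left(M{\left(-11 \right)} + A\right) + 7164\right)\right) - 12839 = \left(32931 + \left(\left(2 \left(-11\right)^{2} - 9124\right) + 7164\right)\right) - 12839 = \left(32931 + \left(\left(2 \cdot 121 - 9124\right) + 7164\right)\right) - 12839 = \left(32931 + \left(\left(242 - 9124\right) + 7164\right)\right) - 12839 = \left(32931 + \left(-8882 + 7164\right)\right) - 12839 = \left(32931 - 1718\right) - 12839 = 31213 - 12839 = 18374$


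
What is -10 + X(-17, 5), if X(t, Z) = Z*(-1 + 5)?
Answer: 10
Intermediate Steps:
X(t, Z) = 4*Z (X(t, Z) = Z*4 = 4*Z)
-10 + X(-17, 5) = -10 + 4*5 = -10 + 20 = 10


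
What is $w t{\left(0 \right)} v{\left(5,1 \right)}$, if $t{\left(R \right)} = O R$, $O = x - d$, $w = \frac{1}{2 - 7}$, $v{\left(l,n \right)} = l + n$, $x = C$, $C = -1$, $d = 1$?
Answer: $0$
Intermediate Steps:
$x = -1$
$w = - \frac{1}{5}$ ($w = \frac{1}{-5} = - \frac{1}{5} \approx -0.2$)
$O = -2$ ($O = -1 - 1 = -2$)
$t{\left(R \right)} = - 2 R$
$w t{\left(0 \right)} v{\left(5,1 \right)} = - \frac{\left(-2\right) 0}{5} \left(5 + 1\right) = \left(- \frac{1}{5}\right) 0 \cdot 6 = 0 \cdot 6 = 0$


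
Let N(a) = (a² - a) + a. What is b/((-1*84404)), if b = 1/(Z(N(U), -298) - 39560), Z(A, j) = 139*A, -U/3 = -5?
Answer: 1/699287140 ≈ 1.4300e-9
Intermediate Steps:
U = 15 (U = -3*(-5) = 15)
N(a) = a²
b = -1/8285 (b = 1/(139*15² - 39560) = 1/(139*225 - 39560) = 1/(31275 - 39560) = 1/(-8285) = -1/8285 ≈ -0.00012070)
b/((-1*84404)) = -1/(8285*((-1*84404))) = -1/8285/(-84404) = -1/8285*(-1/84404) = 1/699287140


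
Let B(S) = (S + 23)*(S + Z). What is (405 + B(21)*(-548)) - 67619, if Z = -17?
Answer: -163662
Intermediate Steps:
B(S) = (-17 + S)*(23 + S) (B(S) = (S + 23)*(S - 17) = (23 + S)*(-17 + S) = (-17 + S)*(23 + S))
(405 + B(21)*(-548)) - 67619 = (405 + (-391 + 21² + 6*21)*(-548)) - 67619 = (405 + (-391 + 441 + 126)*(-548)) - 67619 = (405 + 176*(-548)) - 67619 = (405 - 96448) - 67619 = -96043 - 67619 = -163662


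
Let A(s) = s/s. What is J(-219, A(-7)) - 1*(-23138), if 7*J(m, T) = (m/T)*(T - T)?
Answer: 23138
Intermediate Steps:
A(s) = 1
J(m, T) = 0 (J(m, T) = ((m/T)*(T - T))/7 = ((m/T)*0)/7 = (⅐)*0 = 0)
J(-219, A(-7)) - 1*(-23138) = 0 - 1*(-23138) = 0 + 23138 = 23138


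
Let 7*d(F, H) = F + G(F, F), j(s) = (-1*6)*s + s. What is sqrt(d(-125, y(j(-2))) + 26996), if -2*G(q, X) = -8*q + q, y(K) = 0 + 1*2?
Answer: sqrt(5275466)/14 ≈ 164.06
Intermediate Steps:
j(s) = -5*s (j(s) = -6*s + s = -5*s)
y(K) = 2 (y(K) = 0 + 2 = 2)
G(q, X) = 7*q/2 (G(q, X) = -(-8*q + q)/2 = -(-7)*q/2 = 7*q/2)
d(F, H) = 9*F/14 (d(F, H) = (F + 7*F/2)/7 = (9*F/2)/7 = 9*F/14)
sqrt(d(-125, y(j(-2))) + 26996) = sqrt((9/14)*(-125) + 26996) = sqrt(-1125/14 + 26996) = sqrt(376819/14) = sqrt(5275466)/14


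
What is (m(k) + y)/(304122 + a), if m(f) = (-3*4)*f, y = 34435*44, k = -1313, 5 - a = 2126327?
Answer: -191362/227775 ≈ -0.84014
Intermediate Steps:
a = -2126322 (a = 5 - 1*2126327 = 5 - 2126327 = -2126322)
y = 1515140
m(f) = -12*f
(m(k) + y)/(304122 + a) = (-12*(-1313) + 1515140)/(304122 - 2126322) = (15756 + 1515140)/(-1822200) = 1530896*(-1/1822200) = -191362/227775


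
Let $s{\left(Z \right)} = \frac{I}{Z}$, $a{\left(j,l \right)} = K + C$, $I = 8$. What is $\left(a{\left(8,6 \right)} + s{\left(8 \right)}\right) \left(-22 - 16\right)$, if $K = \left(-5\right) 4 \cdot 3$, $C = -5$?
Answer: $2432$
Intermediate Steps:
$K = -60$ ($K = \left(-20\right) 3 = -60$)
$a{\left(j,l \right)} = -65$ ($a{\left(j,l \right)} = -60 - 5 = -65$)
$s{\left(Z \right)} = \frac{8}{Z}$
$\left(a{\left(8,6 \right)} + s{\left(8 \right)}\right) \left(-22 - 16\right) = \left(-65 + \frac{8}{8}\right) \left(-22 - 16\right) = \left(-65 + 8 \cdot \frac{1}{8}\right) \left(-38\right) = \left(-65 + 1\right) \left(-38\right) = \left(-64\right) \left(-38\right) = 2432$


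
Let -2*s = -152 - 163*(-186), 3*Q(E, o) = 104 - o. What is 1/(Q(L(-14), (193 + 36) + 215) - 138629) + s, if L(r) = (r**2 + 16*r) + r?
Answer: -6277951844/416227 ≈ -15083.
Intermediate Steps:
L(r) = r**2 + 17*r
Q(E, o) = 104/3 - o/3 (Q(E, o) = (104 - o)/3 = 104/3 - o/3)
s = -15083 (s = -(-152 - 163*(-186))/2 = -(-152 + 30318)/2 = -1/2*30166 = -15083)
1/(Q(L(-14), (193 + 36) + 215) - 138629) + s = 1/((104/3 - ((193 + 36) + 215)/3) - 138629) - 15083 = 1/((104/3 - (229 + 215)/3) - 138629) - 15083 = 1/((104/3 - 1/3*444) - 138629) - 15083 = 1/((104/3 - 148) - 138629) - 15083 = 1/(-340/3 - 138629) - 15083 = 1/(-416227/3) - 15083 = -3/416227 - 15083 = -6277951844/416227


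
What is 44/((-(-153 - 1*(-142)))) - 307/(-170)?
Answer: 987/170 ≈ 5.8059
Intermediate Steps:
44/((-(-153 - 1*(-142)))) - 307/(-170) = 44/((-(-153 + 142))) - 307*(-1/170) = 44/((-1*(-11))) + 307/170 = 44/11 + 307/170 = 44*(1/11) + 307/170 = 4 + 307/170 = 987/170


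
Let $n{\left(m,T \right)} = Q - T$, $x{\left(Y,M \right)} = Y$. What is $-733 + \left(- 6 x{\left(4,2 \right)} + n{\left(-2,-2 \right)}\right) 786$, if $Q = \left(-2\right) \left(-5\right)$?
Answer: $-10165$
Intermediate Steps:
$Q = 10$
$n{\left(m,T \right)} = 10 - T$
$-733 + \left(- 6 x{\left(4,2 \right)} + n{\left(-2,-2 \right)}\right) 786 = -733 + \left(\left(-6\right) 4 + \left(10 - -2\right)\right) 786 = -733 + \left(-24 + \left(10 + 2\right)\right) 786 = -733 + \left(-24 + 12\right) 786 = -733 - 9432 = -10165$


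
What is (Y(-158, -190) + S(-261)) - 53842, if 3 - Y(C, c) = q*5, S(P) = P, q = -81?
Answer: -53695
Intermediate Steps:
Y(C, c) = 408 (Y(C, c) = 3 - (-81)*5 = 3 - 1*(-405) = 3 + 405 = 408)
(Y(-158, -190) + S(-261)) - 53842 = (408 - 261) - 53842 = 147 - 53842 = -53695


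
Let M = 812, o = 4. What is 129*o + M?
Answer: 1328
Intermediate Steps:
129*o + M = 129*4 + 812 = 516 + 812 = 1328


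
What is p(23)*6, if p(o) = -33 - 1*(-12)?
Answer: -126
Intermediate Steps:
p(o) = -21 (p(o) = -33 + 12 = -21)
p(23)*6 = -21*6 = -126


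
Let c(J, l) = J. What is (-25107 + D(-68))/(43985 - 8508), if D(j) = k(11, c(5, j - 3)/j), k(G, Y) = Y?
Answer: -1707281/2412436 ≈ -0.70770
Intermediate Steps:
D(j) = 5/j
(-25107 + D(-68))/(43985 - 8508) = (-25107 + 5/(-68))/(43985 - 8508) = (-25107 + 5*(-1/68))/35477 = (-25107 - 5/68)*(1/35477) = -1707281/68*1/35477 = -1707281/2412436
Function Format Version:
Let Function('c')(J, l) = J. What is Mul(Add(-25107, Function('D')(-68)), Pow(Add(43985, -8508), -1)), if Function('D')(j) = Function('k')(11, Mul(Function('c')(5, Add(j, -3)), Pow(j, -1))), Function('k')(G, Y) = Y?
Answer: Rational(-1707281, 2412436) ≈ -0.70770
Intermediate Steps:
Function('D')(j) = Mul(5, Pow(j, -1))
Mul(Add(-25107, Function('D')(-68)), Pow(Add(43985, -8508), -1)) = Mul(Add(-25107, Mul(5, Pow(-68, -1))), Pow(Add(43985, -8508), -1)) = Mul(Add(-25107, Mul(5, Rational(-1, 68))), Pow(35477, -1)) = Mul(Add(-25107, Rational(-5, 68)), Rational(1, 35477)) = Mul(Rational(-1707281, 68), Rational(1, 35477)) = Rational(-1707281, 2412436)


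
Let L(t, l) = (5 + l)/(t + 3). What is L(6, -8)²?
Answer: ⅑ ≈ 0.11111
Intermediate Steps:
L(t, l) = (5 + l)/(3 + t)
L(6, -8)² = ((5 - 8)/(3 + 6))² = (-3/9)² = ((⅑)*(-3))² = (-⅓)² = ⅑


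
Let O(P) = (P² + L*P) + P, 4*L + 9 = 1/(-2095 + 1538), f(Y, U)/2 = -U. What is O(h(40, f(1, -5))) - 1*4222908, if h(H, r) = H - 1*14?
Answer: -2351801333/557 ≈ -4.2223e+6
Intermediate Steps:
f(Y, U) = -2*U (f(Y, U) = 2*(-U) = -2*U)
L = -2507/1114 (L = -9/4 + 1/(4*(-2095 + 1538)) = -9/4 + (¼)/(-557) = -9/4 + (¼)*(-1/557) = -9/4 - 1/2228 = -2507/1114 ≈ -2.2505)
h(H, r) = -14 + H (h(H, r) = H - 14 = -14 + H)
O(P) = P² - 1393*P/1114 (O(P) = (P² - 2507*P/1114) + P = P² - 1393*P/1114)
O(h(40, f(1, -5))) - 1*4222908 = (-14 + 40)*(-1393 + 1114*(-14 + 40))/1114 - 1*4222908 = (1/1114)*26*(-1393 + 1114*26) - 4222908 = (1/1114)*26*(-1393 + 28964) - 4222908 = (1/1114)*26*27571 - 4222908 = 358423/557 - 4222908 = -2351801333/557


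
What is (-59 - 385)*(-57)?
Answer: 25308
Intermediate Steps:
(-59 - 385)*(-57) = -444*(-57) = 25308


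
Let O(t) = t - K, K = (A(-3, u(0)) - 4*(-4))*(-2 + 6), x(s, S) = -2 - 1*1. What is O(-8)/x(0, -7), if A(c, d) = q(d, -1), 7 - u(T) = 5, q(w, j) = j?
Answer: 68/3 ≈ 22.667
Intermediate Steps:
x(s, S) = -3 (x(s, S) = -2 - 1 = -3)
u(T) = 2 (u(T) = 7 - 1*5 = 7 - 5 = 2)
A(c, d) = -1
K = 60 (K = (-1 - 4*(-4))*(-2 + 6) = (-1 + 16)*4 = 15*4 = 60)
O(t) = -60 + t (O(t) = t - 1*60 = t - 60 = -60 + t)
O(-8)/x(0, -7) = (-60 - 8)/(-3) = -68*(-⅓) = 68/3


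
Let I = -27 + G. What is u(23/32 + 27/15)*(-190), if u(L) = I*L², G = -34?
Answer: 188232031/2560 ≈ 73528.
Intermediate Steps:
I = -61 (I = -27 - 34 = -61)
u(L) = -61*L²
u(23/32 + 27/15)*(-190) = -61*(23/32 + 27/15)²*(-190) = -61*(23*(1/32) + 27*(1/15))²*(-190) = -61*(23/32 + 9/5)²*(-190) = -61*(403/160)²*(-190) = -61*162409/25600*(-190) = -9906949/25600*(-190) = 188232031/2560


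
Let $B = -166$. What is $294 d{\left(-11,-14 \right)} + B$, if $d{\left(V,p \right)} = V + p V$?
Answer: $41876$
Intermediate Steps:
$d{\left(V,p \right)} = V + V p$
$294 d{\left(-11,-14 \right)} + B = 294 \left(- 11 \left(1 - 14\right)\right) - 166 = 294 \left(\left(-11\right) \left(-13\right)\right) - 166 = 294 \cdot 143 - 166 = 42042 - 166 = 41876$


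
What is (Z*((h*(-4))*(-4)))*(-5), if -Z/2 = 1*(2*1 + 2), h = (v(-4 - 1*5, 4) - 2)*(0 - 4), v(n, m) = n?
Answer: 28160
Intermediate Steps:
h = 44 (h = ((-4 - 1*5) - 2)*(0 - 4) = ((-4 - 5) - 2)*(-4) = (-9 - 2)*(-4) = -11*(-4) = 44)
Z = -8 (Z = -2*(2*1 + 2) = -2*(2 + 2) = -2*4 = -8)
(Z*((h*(-4))*(-4)))*(-5) = -8*44*(-4)*(-4)*(-5) = -(-1408)*(-4)*(-5) = -8*704*(-5) = -5632*(-5) = 28160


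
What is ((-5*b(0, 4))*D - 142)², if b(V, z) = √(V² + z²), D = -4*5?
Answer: 66564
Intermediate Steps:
D = -20
((-5*b(0, 4))*D - 142)² = (-5*√(0² + 4²)*(-20) - 142)² = (-5*√(0 + 16)*(-20) - 142)² = (-5*√16*(-20) - 142)² = (-5*4*(-20) - 142)² = (-20*(-20) - 142)² = (400 - 142)² = 258² = 66564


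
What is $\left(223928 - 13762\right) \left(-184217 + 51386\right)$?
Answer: $-27916559946$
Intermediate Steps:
$\left(223928 - 13762\right) \left(-184217 + 51386\right) = 210166 \left(-132831\right) = -27916559946$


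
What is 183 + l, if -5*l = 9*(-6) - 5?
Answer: 974/5 ≈ 194.80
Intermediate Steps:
l = 59/5 (l = -(9*(-6) - 5)/5 = -(-54 - 5)/5 = -1/5*(-59) = 59/5 ≈ 11.800)
183 + l = 183 + 59/5 = 974/5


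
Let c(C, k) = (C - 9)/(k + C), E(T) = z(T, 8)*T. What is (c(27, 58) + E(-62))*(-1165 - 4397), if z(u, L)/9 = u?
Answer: -16356051036/85 ≈ -1.9242e+8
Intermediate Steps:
z(u, L) = 9*u
E(T) = 9*T² (E(T) = (9*T)*T = 9*T²)
c(C, k) = (-9 + C)/(C + k)
(c(27, 58) + E(-62))*(-1165 - 4397) = ((-9 + 27)/(27 + 58) + 9*(-62)²)*(-1165 - 4397) = (18/85 + 9*3844)*(-5562) = ((1/85)*18 + 34596)*(-5562) = (18/85 + 34596)*(-5562) = (2940678/85)*(-5562) = -16356051036/85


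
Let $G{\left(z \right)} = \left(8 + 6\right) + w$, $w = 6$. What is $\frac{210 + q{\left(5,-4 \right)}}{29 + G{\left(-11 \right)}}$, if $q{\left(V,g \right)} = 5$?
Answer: $\frac{215}{49} \approx 4.3878$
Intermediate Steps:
$G{\left(z \right)} = 20$ ($G{\left(z \right)} = \left(8 + 6\right) + 6 = 14 + 6 = 20$)
$\frac{210 + q{\left(5,-4 \right)}}{29 + G{\left(-11 \right)}} = \frac{210 + 5}{29 + 20} = \frac{215}{49}$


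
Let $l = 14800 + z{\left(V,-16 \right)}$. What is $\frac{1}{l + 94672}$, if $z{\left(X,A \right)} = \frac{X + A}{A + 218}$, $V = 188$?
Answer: $\frac{101}{11056758} \approx 9.1347 \cdot 10^{-6}$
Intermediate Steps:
$z{\left(X,A \right)} = \frac{A + X}{218 + A}$
$l = \frac{1494886}{101}$ ($l = 14800 + \frac{-16 + 188}{218 - 16} = 14800 + \frac{1}{202} \cdot 172 = 14800 + \frac{86}{101} = \frac{1494886}{101} \approx 14801.0$)
$\frac{1}{l + 94672} = \frac{1}{\frac{1494886}{101} + 94672} = \frac{1}{\frac{11056758}{101}} = \frac{101}{11056758}$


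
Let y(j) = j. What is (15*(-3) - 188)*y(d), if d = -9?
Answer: 2097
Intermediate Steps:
(15*(-3) - 188)*y(d) = (15*(-3) - 188)*(-9) = (-45 - 188)*(-9) = -233*(-9) = 2097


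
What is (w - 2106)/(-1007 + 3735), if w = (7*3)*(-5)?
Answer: -201/248 ≈ -0.81048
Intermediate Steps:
w = -105 (w = 21*(-5) = -105)
(w - 2106)/(-1007 + 3735) = (-105 - 2106)/(-1007 + 3735) = -2211/2728 = -2211*1/2728 = -201/248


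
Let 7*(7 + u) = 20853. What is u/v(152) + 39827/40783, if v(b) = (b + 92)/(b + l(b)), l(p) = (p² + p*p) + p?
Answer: 1409398309175/2487763 ≈ 5.6653e+5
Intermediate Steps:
u = 2972 (u = -7 + (⅐)*20853 = -7 + 2979 = 2972)
l(p) = p + 2*p² (l(p) = (p² + p²) + p = 2*p² + p = p + 2*p²)
v(b) = (92 + b)/(b + b*(1 + 2*b)) (v(b) = (b + 92)/(b + b*(1 + 2*b)) = (92 + b)/(b + b*(1 + 2*b)))
u/v(152) + 39827/40783 = 2972/(((½)*(92 + 152)/(152*(1 + 152)))) + 39827/40783 = 2972/(((½)*(1/152)*244/153)) + 39827*(1/40783) = 2972/(((½)*(1/152)*(1/153)*244)) + 39827/40783 = 2972/(61/11628) + 39827/40783 = 2972*(11628/61) + 39827/40783 = 34558416/61 + 39827/40783 = 1409398309175/2487763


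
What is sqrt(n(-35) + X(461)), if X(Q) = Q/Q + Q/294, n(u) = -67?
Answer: I*sqrt(113658)/42 ≈ 8.0269*I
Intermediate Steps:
X(Q) = 1 + Q/294 (X(Q) = 1 + Q*(1/294) = 1 + Q/294)
sqrt(n(-35) + X(461)) = sqrt(-67 + (1 + (1/294)*461)) = sqrt(-67 + (1 + 461/294)) = sqrt(-67 + 755/294) = sqrt(-18943/294) = I*sqrt(113658)/42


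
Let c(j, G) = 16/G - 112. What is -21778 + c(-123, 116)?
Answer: -634806/29 ≈ -21890.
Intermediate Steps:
c(j, G) = -112 + 16/G
-21778 + c(-123, 116) = -21778 + (-112 + 16/116) = -21778 + (-112 + 16*(1/116)) = -21778 + (-112 + 4/29) = -21778 - 3244/29 = -634806/29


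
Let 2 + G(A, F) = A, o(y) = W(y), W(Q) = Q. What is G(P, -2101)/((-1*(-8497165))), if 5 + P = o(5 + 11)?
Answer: 9/8497165 ≈ 1.0592e-6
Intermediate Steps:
o(y) = y
P = 11 (P = -5 + (5 + 11) = -5 + 16 = 11)
G(A, F) = -2 + A
G(P, -2101)/((-1*(-8497165))) = (-2 + 11)/((-1*(-8497165))) = 9/8497165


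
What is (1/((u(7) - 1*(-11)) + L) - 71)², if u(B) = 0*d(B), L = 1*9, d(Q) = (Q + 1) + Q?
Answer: 2013561/400 ≈ 5033.9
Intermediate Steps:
d(Q) = 1 + 2*Q (d(Q) = (1 + Q) + Q = 1 + 2*Q)
L = 9
u(B) = 0 (u(B) = 0*(1 + 2*B) = 0)
(1/((u(7) - 1*(-11)) + L) - 71)² = (1/((0 - 1*(-11)) + 9) - 71)² = (1/((0 + 11) + 9) - 71)² = (1/(11 + 9) - 71)² = (1/20 - 71)² = (-1419/20)² = 2013561/400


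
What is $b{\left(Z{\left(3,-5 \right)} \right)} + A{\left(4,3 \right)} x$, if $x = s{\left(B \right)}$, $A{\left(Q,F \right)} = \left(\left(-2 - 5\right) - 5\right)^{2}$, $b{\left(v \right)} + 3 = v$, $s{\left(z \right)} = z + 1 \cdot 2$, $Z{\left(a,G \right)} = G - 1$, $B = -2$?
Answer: $-9$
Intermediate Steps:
$Z{\left(a,G \right)} = -1 + G$
$s{\left(z \right)} = 2 + z$ ($s{\left(z \right)} = z + 2 = 2 + z$)
$b{\left(v \right)} = -3 + v$
$A{\left(Q,F \right)} = 144$ ($A{\left(Q,F \right)} = \left(-7 - 5\right)^{2} = \left(-12\right)^{2} = 144$)
$x = 0$ ($x = 2 - 2 = 0$)
$b{\left(Z{\left(3,-5 \right)} \right)} + A{\left(4,3 \right)} x = \left(-3 - 6\right) + 144 \cdot 0 = \left(-3 - 6\right) + 0 = -9 + 0 = -9$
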